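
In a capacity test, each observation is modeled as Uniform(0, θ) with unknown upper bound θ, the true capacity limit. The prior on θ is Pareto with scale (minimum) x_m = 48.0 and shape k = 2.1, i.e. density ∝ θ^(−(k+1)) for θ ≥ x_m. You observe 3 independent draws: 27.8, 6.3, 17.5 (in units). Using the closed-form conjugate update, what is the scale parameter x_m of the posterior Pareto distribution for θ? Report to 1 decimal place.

48.0

A Pareto(scale x_m, shape k) prior on the upper bound θ of Uniform(0, θ) is conjugate: posterior is Pareto(max(x_m, max xᵢ), k + n).
Sample maximum = 27.8; prior scale x_m = 48.0 → posterior scale = max = 48.0.
Posterior shape = 2.1 + 3 = 5.1.
Posterior scale x_m = 48.0.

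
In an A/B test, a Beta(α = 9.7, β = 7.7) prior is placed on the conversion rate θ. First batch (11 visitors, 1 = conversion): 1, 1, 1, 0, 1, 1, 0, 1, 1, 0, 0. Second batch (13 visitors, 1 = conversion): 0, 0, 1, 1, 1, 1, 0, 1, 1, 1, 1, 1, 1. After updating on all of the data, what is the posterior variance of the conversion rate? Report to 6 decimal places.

0.005401

The Beta prior is conjugate to a Binomial/Bernoulli likelihood; the update adds successes to α and failures to β.
After batch 1: Beta(9.7+7, 7.7+4) = Beta(16.7, 11.7).
After batch 2: Beta(16.7+10, 11.7+3) = Beta(26.7, 14.7).
Var = αβ/((α+β)²(α+β+1)) = 26.7·14.7/(41.4²·42.4) = 0.005401.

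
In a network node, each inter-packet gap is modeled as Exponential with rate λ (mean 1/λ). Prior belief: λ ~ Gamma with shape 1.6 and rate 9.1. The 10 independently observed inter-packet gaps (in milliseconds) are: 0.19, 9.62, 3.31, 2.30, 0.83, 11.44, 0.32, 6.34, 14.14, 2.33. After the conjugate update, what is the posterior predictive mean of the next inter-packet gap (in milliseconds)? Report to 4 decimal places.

With a Gamma(shape α, rate β) prior on the exponential rate λ, the posterior after n observations with total T = Σxᵢ is Gamma(α+n, β+T).
Sum of observations T = 50.82 milliseconds; n = 10.
Posterior: Gamma(1.6+10, 9.1+50.82) = Gamma(11.6, 59.92).
The predictive distribution for the next observation is Lomax; its mean is β/(α−1) = 59.92/10.6 = 5.6528.

5.6528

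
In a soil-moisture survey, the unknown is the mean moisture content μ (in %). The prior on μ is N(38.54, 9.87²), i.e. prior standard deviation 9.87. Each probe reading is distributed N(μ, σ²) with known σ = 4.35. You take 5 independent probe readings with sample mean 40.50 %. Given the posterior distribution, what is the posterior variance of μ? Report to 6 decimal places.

3.642976

For Normal data with known variance σ², a Normal(μ₀, σ₀²) prior on μ is conjugate. Posterior precision = 1/σ₀² + n/σ²; posterior mean is the precision-weighted average of μ₀ and x̄.
σ₀² = 9.87² = 97.4169, σ² = 4.35² = 18.9225; σ² + n·σ₀² = 18.9225 + 5·97.4169 = 506.007.
Posterior precision = 1/σ₀² + n/σ² = 1/97.4169 + 5/18.9225 = (σ² + n·σ₀²)/(σ₀²σ²) = 506.007/(97.4169·18.9225); posterior variance σₙ² = σ₀²σ²/(σ² + n·σ₀²) = 97.4169·18.9225/506.007 = 3.642976.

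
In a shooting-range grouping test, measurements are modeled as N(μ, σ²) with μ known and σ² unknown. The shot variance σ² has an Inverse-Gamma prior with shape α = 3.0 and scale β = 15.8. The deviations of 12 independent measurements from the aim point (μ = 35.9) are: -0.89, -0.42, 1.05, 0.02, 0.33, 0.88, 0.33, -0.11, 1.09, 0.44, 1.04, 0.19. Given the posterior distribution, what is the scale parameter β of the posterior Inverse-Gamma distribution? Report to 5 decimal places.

18.58755

With known mean μ and an Inverse-Gamma(α, β) prior on σ², the Normal likelihood is conjugate: posterior is Inv-Gamma(α + n/2, β + Σ(xᵢ−μ)²/2).
Σ(xᵢ−μ)² = (-0.89)² + (-0.42)² + (1.05)² + (0.02)² + (0.33)² + (0.88)² + (0.33)² + (-0.11)² + (1.09)² + (0.44)² + (1.04)² + (0.19)² = 5.5751.
Posterior: Inv-Gamma(3.0 + 12/2, 15.8 + 5.5751/2) = Inv-Gamma(9.00, 18.58755).
Posterior β = 18.58755.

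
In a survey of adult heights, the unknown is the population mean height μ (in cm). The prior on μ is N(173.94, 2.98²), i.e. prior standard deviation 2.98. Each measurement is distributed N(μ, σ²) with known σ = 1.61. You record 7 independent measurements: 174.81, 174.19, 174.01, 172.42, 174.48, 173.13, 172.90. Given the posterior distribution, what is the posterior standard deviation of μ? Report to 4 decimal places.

0.5962

For Normal data with known variance σ², a Normal(μ₀, σ₀²) prior on μ is conjugate. Posterior precision = 1/σ₀² + n/σ²; posterior mean is the precision-weighted average of μ₀ and x̄.
σ₀² = 2.98² = 8.8804, σ² = 1.61² = 2.5921; σ² + n·σ₀² = 2.5921 + 7·8.8804 = 64.7549.
Posterior precision = 1/σ₀² + n/σ² = 1/8.8804 + 7/2.5921 = (σ² + n·σ₀²)/(σ₀²σ²) = 64.7549/(8.8804·2.5921); posterior variance σₙ² = σ₀²σ²/(σ² + n·σ₀²) = 8.8804·2.5921/64.7549 = 0.355477.
Posterior SD = √σₙ² = √(8.8804·2.5921/64.7549) = 0.5962.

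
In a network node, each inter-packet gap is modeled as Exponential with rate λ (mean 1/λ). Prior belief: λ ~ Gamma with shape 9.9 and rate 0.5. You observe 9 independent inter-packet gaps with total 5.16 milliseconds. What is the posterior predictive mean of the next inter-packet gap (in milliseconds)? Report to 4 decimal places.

With a Gamma(shape α, rate β) prior on the exponential rate λ, the posterior after n observations with total T = Σxᵢ is Gamma(α+n, β+T).
Posterior: Gamma(9.9+9, 0.5+5.16) = Gamma(18.9, 5.66).
The predictive distribution for the next observation is Lomax; its mean is β/(α−1) = 5.66/17.9 = 0.3162.

0.3162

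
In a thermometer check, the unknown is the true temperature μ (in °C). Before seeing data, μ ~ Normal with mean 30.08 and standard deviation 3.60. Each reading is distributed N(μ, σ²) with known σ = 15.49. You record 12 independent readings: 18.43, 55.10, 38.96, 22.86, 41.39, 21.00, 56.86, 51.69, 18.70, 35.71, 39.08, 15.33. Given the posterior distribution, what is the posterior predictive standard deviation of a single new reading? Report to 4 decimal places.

15.7418

For Normal data with known variance σ², a Normal(μ₀, σ₀²) prior on μ is conjugate. Posterior precision = 1/σ₀² + n/σ²; posterior mean is the precision-weighted average of μ₀ and x̄.
σ₀² = 3.60² = 12.96, σ² = 15.49² = 239.9401; σ² + n·σ₀² = 239.9401 + 12·12.96 = 395.4601.
Posterior precision = 1/σ₀² + n/σ² = 1/12.96 + 12/239.9401 = (σ² + n·σ₀²)/(σ₀²σ²) = 395.4601/(12.96·239.9401); posterior variance σₙ² = σ₀²σ²/(σ² + n·σ₀²) = 12.96·239.9401/395.4601 = 7.863306.
Predictive variance for one new observation = σₙ² + σ² = 12.96·239.9401/395.4601 + 239.9401 = σ²·(σ₀² + 395.4601)/395.4601 = 239.9401·408.4201/395.4601 = 247.803406; SD = √(239.9401·408.4201/395.4601) = 15.7418.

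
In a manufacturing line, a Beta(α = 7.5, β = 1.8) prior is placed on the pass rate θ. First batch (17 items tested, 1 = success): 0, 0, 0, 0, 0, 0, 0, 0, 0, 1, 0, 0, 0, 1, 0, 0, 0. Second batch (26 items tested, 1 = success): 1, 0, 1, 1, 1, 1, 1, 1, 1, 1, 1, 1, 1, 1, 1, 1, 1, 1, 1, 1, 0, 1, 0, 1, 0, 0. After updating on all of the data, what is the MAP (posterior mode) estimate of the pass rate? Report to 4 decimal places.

0.5865

The Beta prior is conjugate to a Binomial/Bernoulli likelihood; the update adds successes to α and failures to β.
After batch 1: Beta(7.5+2, 1.8+15) = Beta(9.5, 16.8).
After batch 2: Beta(9.5+21, 16.8+5) = Beta(30.5, 21.8).
Mode of Beta(a,b) for a,b>1 is (a−1)/(a+b−2) = 29.5/50.3 = 0.5865.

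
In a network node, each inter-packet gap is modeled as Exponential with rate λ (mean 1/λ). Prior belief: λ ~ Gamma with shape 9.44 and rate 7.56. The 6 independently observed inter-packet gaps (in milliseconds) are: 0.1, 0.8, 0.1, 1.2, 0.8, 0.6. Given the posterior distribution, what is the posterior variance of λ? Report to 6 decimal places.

With a Gamma(shape α, rate β) prior on the exponential rate λ, the posterior after n observations with total T = Σxᵢ is Gamma(α+n, β+T).
Sum of observations T = 3.6 milliseconds; n = 6.
Posterior: Gamma(9.44+6, 7.56+3.6) = Gamma(15.44, 11.16).
Var = α/β² = 0.123971.

0.123971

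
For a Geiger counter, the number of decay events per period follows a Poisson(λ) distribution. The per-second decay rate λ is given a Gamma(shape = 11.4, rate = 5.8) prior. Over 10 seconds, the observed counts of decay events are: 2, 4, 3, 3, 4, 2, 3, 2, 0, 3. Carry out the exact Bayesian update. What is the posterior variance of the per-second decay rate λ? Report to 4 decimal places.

0.1498

With a Gamma(shape α, rate β) prior, the Poisson likelihood is conjugate: the posterior is Gamma(α + ΣXᵢ, β + n).
Sum of counts S = 26 over n = 10 seconds.
Posterior: Gamma(α+S, β+n) = Gamma(11.4+26, 5.8+10) = Gamma(37.4, 15.8).
Var = α/β² = 37.4/15.8² = 0.1498.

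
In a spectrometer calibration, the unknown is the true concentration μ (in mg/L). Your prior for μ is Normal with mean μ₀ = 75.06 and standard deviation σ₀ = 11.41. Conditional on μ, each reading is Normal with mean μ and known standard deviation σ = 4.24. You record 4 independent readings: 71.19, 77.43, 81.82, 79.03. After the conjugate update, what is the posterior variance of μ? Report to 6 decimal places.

4.344420

For Normal data with known variance σ², a Normal(μ₀, σ₀²) prior on μ is conjugate. Posterior precision = 1/σ₀² + n/σ²; posterior mean is the precision-weighted average of μ₀ and x̄.
σ₀² = 11.41² = 130.1881, σ² = 4.24² = 17.9776; σ² + n·σ₀² = 17.9776 + 4·130.1881 = 538.73.
Posterior precision = 1/σ₀² + n/σ² = 1/130.1881 + 4/17.9776 = (σ² + n·σ₀²)/(σ₀²σ²) = 538.73/(130.1881·17.9776); posterior variance σₙ² = σ₀²σ²/(σ² + n·σ₀²) = 130.1881·17.9776/538.73 = 4.344420.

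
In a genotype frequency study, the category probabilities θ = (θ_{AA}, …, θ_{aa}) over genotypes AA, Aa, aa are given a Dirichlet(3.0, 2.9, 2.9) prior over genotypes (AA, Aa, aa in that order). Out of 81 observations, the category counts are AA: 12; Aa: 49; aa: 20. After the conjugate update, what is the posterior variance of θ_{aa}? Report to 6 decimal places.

The Dirichlet prior is conjugate to the Multinomial likelihood: each posterior αⱼ = prior αⱼ + observed count nⱼ.
Posterior concentration: (15.0, 51.9, 22.9), total = 89.8.
Var[θ_j] = α_j(Σα−α_j)/((Σα)²(Σα+1)) = 22.9·66.9/(89.8²·90.8) = 0.002092.

0.002092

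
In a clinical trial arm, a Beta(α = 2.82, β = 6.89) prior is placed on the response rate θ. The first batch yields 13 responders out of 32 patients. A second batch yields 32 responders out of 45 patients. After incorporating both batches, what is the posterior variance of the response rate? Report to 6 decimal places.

0.002820

The Beta prior is conjugate to a Binomial/Bernoulli likelihood; the update adds successes to α and failures to β.
After batch 1: Beta(2.82+13, 6.89+19) = Beta(15.82, 25.89).
After batch 2: Beta(15.82+32, 25.89+13) = Beta(47.82, 38.89).
Var = αβ/((α+β)²(α+β+1)) = 47.82·38.89/(86.71²·87.71) = 0.002820.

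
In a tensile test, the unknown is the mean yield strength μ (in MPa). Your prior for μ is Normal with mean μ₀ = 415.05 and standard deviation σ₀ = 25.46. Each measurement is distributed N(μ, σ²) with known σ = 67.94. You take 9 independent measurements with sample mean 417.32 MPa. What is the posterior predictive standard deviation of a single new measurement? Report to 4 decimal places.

70.0155

For Normal data with known variance σ², a Normal(μ₀, σ₀²) prior on μ is conjugate. Posterior precision = 1/σ₀² + n/σ²; posterior mean is the precision-weighted average of μ₀ and x̄.
σ₀² = 25.46² = 648.2116, σ² = 67.94² = 4615.8436; σ² + n·σ₀² = 4615.8436 + 9·648.2116 = 10449.748.
Posterior precision = 1/σ₀² + n/σ² = 1/648.2116 + 9/4615.8436 = (σ² + n·σ₀²)/(σ₀²σ²) = 10449.748/(648.2116·4615.8436); posterior variance σₙ² = σ₀²σ²/(σ² + n·σ₀²) = 648.2116·4615.8436/10449.748 = 286.326844.
Predictive variance for one new observation = σₙ² + σ² = 648.2116·4615.8436/10449.748 + 4615.8436 = σ²·(σ₀² + 10449.748)/10449.748 = 4615.8436·11097.9596/10449.748 = 4902.170444; SD = √(4615.8436·11097.9596/10449.748) = 70.0155.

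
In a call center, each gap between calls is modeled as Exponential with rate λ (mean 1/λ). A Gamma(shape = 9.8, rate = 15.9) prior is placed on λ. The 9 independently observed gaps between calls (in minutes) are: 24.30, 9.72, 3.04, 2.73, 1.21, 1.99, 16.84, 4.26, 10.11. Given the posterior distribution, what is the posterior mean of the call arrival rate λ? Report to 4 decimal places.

With a Gamma(shape α, rate β) prior on the exponential rate λ, the posterior after n observations with total T = Σxᵢ is Gamma(α+n, β+T).
Sum of observations T = 74.20 minutes; n = 9.
Posterior: Gamma(9.8+9, 15.9+74.20) = Gamma(18.8, 90.10).
Posterior mean of λ = α/β = 18.8/90.10 = 0.2087.

0.2087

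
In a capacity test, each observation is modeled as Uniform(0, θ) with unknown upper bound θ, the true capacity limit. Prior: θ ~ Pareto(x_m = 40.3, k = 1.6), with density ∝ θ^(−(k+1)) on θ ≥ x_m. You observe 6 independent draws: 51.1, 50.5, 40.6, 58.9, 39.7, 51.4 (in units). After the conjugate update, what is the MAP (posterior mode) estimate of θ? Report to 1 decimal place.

58.9

A Pareto(scale x_m, shape k) prior on the upper bound θ of Uniform(0, θ) is conjugate: posterior is Pareto(max(x_m, max xᵢ), k + n).
Sample maximum = 58.9; prior scale x_m = 40.3 → posterior scale = max = 58.9.
Posterior shape = 1.6 + 6 = 7.6.
The Pareto density is decreasing on [x_m, ∞), so the mode is x_m = 58.9.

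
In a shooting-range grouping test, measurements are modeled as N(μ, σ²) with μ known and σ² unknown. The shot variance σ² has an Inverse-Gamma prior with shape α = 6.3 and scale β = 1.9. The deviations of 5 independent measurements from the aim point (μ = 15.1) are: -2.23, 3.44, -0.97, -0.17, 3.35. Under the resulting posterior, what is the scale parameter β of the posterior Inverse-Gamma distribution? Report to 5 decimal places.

16.39940

With known mean μ and an Inverse-Gamma(α, β) prior on σ², the Normal likelihood is conjugate: posterior is Inv-Gamma(α + n/2, β + Σ(xᵢ−μ)²/2).
Σ(xᵢ−μ)² = (-2.23)² + (3.44)² + (-0.97)² + (-0.17)² + (3.35)² = 28.9988.
Posterior: Inv-Gamma(6.3 + 5/2, 1.9 + 28.9988/2) = Inv-Gamma(8.80, 16.39940).
Posterior β = 16.39940.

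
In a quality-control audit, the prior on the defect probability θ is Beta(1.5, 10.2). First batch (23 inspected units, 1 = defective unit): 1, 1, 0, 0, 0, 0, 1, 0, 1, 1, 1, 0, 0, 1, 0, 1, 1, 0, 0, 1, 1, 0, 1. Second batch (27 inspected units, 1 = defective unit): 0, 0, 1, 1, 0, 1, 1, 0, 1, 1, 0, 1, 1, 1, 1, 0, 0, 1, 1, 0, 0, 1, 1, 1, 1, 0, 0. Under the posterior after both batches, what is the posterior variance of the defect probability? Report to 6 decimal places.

0.003980

The Beta prior is conjugate to a Binomial/Bernoulli likelihood; the update adds successes to α and failures to β.
After batch 1: Beta(1.5+12, 10.2+11) = Beta(13.5, 21.2).
After batch 2: Beta(13.5+16, 21.2+11) = Beta(29.5, 32.2).
Var = αβ/((α+β)²(α+β+1)) = 29.5·32.2/(61.7²·62.7) = 0.003980.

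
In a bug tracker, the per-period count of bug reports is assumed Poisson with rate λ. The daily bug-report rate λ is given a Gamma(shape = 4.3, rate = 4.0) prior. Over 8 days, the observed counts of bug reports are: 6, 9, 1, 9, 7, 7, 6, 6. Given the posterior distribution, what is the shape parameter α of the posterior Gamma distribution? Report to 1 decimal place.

With a Gamma(shape α, rate β) prior, the Poisson likelihood is conjugate: the posterior is Gamma(α + ΣXᵢ, β + n).
Sum of counts S = 51 over n = 8 days.
Posterior: Gamma(α+S, β+n) = Gamma(4.3+51, 4.0+8) = Gamma(55.3, 12.0).
Posterior α = 55.3.

55.3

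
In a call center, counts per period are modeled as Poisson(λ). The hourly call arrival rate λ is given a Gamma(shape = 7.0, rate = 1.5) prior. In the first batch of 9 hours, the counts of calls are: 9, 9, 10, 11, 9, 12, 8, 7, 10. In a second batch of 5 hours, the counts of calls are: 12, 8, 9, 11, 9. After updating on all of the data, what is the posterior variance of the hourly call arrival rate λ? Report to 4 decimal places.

With a Gamma(shape α, rate β) prior, the Poisson likelihood is conjugate: the posterior is Gamma(α + ΣXᵢ, β + n).
Batch 1: sum of counts S = 85 over n = 9 hours.
After batch 1: Gamma(α+S, β+n) = Gamma(7.0+85, 1.5+9) = Gamma(92.0, 10.5).
Batch 2: sum of counts S = 49 over n = 5 hours.
After batch 2: Gamma(α+S, β+n) = Gamma(92.0+49, 10.5+5) = Gamma(141.0, 15.5).
Var = α/β² = 141.0/15.5² = 0.5869.

0.5869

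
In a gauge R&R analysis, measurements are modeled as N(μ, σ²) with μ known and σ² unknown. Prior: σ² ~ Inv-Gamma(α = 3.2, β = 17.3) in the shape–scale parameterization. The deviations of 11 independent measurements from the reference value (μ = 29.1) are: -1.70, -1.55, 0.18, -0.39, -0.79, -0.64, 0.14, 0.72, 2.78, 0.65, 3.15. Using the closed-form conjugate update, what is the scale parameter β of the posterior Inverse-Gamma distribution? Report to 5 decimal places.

With known mean μ and an Inverse-Gamma(α, β) prior on σ², the Normal likelihood is conjugate: posterior is Inv-Gamma(α + n/2, β + Σ(xᵢ−μ)²/2).
Σ(xᵢ−μ)² = (-1.70)² + (-1.55)² + (0.18)² + (-0.39)² + (-0.79)² + (-0.64)² + (0.14)² + (0.72)² + (2.78)² + (0.65)² + (3.15)² = 25.1221.
Posterior: Inv-Gamma(3.2 + 11/2, 17.3 + 25.1221/2) = Inv-Gamma(8.70, 29.86105).
Posterior β = 29.86105.

29.86105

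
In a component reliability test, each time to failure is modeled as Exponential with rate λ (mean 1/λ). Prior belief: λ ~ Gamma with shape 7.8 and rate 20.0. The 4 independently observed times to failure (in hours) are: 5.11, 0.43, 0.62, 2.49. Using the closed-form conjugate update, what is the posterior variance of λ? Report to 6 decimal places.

With a Gamma(shape α, rate β) prior on the exponential rate λ, the posterior after n observations with total T = Σxᵢ is Gamma(α+n, β+T).
Sum of observations T = 8.65 hours; n = 4.
Posterior: Gamma(7.8+4, 20.0+8.65) = Gamma(11.8, 28.65).
Var = α/β² = 0.014376.

0.014376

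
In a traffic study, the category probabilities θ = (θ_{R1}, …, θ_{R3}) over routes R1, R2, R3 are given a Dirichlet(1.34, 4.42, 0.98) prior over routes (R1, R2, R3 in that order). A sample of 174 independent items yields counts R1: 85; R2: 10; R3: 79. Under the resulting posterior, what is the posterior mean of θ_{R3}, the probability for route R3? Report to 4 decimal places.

The Dirichlet prior is conjugate to the Multinomial likelihood: each posterior αⱼ = prior αⱼ + observed count nⱼ.
Posterior concentration: (86.34, 14.42, 79.98), total = 180.74.
E[θ_{R3}|data] = α_{R3}/Σα = 79.98/180.74 = 0.4425.

0.4425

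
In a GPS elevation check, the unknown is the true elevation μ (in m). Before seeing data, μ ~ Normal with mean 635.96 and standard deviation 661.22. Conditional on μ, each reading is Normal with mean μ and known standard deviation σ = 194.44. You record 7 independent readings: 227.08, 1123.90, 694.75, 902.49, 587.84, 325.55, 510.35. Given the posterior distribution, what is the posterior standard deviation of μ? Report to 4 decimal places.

73.0416

For Normal data with known variance σ², a Normal(μ₀, σ₀²) prior on μ is conjugate. Posterior precision = 1/σ₀² + n/σ²; posterior mean is the precision-weighted average of μ₀ and x̄.
σ₀² = 661.22² = 437211.8884, σ² = 194.44² = 37806.9136; σ² + n·σ₀² = 37806.9136 + 7·437211.8884 = 3098290.1324.
Posterior precision = 1/σ₀² + n/σ² = 1/437211.8884 + 7/37806.9136 = (σ² + n·σ₀²)/(σ₀²σ²) = 3098290.1324/(437211.8884·37806.9136); posterior variance σₙ² = σ₀²σ²/(σ² + n·σ₀²) = 437211.8884·37806.9136/3098290.1324 = 5335.082056.
Posterior SD = √σₙ² = √(437211.8884·37806.9136/3098290.1324) = 73.0416.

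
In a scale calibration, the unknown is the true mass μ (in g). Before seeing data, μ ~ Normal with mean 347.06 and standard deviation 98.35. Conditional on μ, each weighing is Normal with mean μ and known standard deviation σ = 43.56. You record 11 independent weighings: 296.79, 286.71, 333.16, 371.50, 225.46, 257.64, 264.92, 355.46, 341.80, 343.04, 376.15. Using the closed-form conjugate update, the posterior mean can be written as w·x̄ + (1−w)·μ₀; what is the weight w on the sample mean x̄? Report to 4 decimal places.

0.9825

For Normal data with known variance σ², a Normal(μ₀, σ₀²) prior on μ is conjugate. Posterior precision = 1/σ₀² + n/σ²; posterior mean is the precision-weighted average of μ₀ and x̄.
σ₀² = 98.35² = 9672.7225, σ² = 43.56² = 1897.4736. Prior precision 1/σ₀² = 1/9672.7225; data precision n/σ² = 11/1897.4736.
w = (n/σ²)/(1/σ₀² + n/σ²) = n·σ₀²/(σ² + n·σ₀²) = 11·9672.7225/(1897.4736 + 11·9672.7225) = 106399.9475/108297.4211 = 0.9825.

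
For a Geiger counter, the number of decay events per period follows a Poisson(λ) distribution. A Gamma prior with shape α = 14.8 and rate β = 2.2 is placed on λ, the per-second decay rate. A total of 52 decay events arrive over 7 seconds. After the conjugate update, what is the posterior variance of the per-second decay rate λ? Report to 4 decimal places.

0.7892

With a Gamma(shape α, rate β) prior, the Poisson likelihood is conjugate: the posterior is Gamma(α + ΣXᵢ, β + n).
Posterior: Gamma(α+S, β+n) = Gamma(14.8+52, 2.2+7) = Gamma(66.8, 9.2).
Var = α/β² = 66.8/9.2² = 0.7892.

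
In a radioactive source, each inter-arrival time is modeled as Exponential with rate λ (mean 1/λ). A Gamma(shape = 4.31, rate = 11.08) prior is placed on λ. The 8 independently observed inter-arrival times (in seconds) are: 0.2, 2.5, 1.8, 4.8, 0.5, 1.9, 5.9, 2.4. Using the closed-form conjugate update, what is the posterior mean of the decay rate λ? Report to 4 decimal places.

0.3961

With a Gamma(shape α, rate β) prior on the exponential rate λ, the posterior after n observations with total T = Σxᵢ is Gamma(α+n, β+T).
Sum of observations T = 20.0 seconds; n = 8.
Posterior: Gamma(4.31+8, 11.08+20.0) = Gamma(12.31, 31.08).
Posterior mean of λ = α/β = 12.31/31.08 = 0.3961.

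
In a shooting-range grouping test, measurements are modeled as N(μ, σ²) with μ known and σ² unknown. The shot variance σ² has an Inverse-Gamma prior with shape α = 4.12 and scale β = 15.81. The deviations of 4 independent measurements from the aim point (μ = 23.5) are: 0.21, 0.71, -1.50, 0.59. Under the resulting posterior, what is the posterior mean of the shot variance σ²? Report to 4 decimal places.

3.3951

With known mean μ and an Inverse-Gamma(α, β) prior on σ², the Normal likelihood is conjugate: posterior is Inv-Gamma(α + n/2, β + Σ(xᵢ−μ)²/2).
Σ(xᵢ−μ)² = (0.21)² + (0.71)² + (-1.50)² + (0.59)² = 3.1463.
Posterior: Inv-Gamma(4.12 + 4/2, 15.81 + 3.1463/2) = Inv-Gamma(6.12, 17.38315).
E[σ²|data] = β/(α−1) = 17.38315/5.12 = 3.3951.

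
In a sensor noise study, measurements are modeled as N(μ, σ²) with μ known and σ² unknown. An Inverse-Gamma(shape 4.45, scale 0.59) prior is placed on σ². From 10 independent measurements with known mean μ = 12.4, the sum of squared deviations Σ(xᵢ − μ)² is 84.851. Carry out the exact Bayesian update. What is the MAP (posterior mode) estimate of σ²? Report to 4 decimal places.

With known mean μ and an Inverse-Gamma(α, β) prior on σ², the Normal likelihood is conjugate: posterior is Inv-Gamma(α + n/2, β + Σ(xᵢ−μ)²/2).
Posterior: Inv-Gamma(4.45 + 10/2, 0.59 + 84.851/2) = Inv-Gamma(9.45, 43.0155).
Mode = β/(α+1) = 43.0155/10.45 = 4.1163.

4.1163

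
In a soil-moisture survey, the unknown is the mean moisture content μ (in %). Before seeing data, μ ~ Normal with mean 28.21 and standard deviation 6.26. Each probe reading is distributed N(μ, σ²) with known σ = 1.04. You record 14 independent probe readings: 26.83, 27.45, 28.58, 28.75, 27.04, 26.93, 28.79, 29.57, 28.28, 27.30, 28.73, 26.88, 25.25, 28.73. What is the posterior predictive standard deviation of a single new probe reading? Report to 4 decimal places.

1.0764

For Normal data with known variance σ², a Normal(μ₀, σ₀²) prior on μ is conjugate. Posterior precision = 1/σ₀² + n/σ²; posterior mean is the precision-weighted average of μ₀ and x̄.
σ₀² = 6.26² = 39.1876, σ² = 1.04² = 1.0816; σ² + n·σ₀² = 1.0816 + 14·39.1876 = 549.708.
Posterior precision = 1/σ₀² + n/σ² = 1/39.1876 + 14/1.0816 = (σ² + n·σ₀²)/(σ₀²σ²) = 549.708/(39.1876·1.0816); posterior variance σₙ² = σ₀²σ²/(σ² + n·σ₀²) = 39.1876·1.0816/549.708 = 0.077105.
Predictive variance for one new observation = σₙ² + σ² = 39.1876·1.0816/549.708 + 1.0816 = σ²·(σ₀² + 549.708)/549.708 = 1.0816·588.8956/549.708 = 1.158705; SD = √(1.0816·588.8956/549.708) = 1.0764.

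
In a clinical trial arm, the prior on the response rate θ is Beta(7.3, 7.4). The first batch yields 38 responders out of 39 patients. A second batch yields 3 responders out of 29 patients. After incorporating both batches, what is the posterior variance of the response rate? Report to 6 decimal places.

The Beta prior is conjugate to a Binomial/Bernoulli likelihood; the update adds successes to α and failures to β.
After batch 1: Beta(7.3+38, 7.4+1) = Beta(45.3, 8.4).
After batch 2: Beta(45.3+3, 8.4+26) = Beta(48.3, 34.4).
Var = αβ/((α+β)²(α+β+1)) = 48.3·34.4/(82.7²·83.7) = 0.002902.

0.002902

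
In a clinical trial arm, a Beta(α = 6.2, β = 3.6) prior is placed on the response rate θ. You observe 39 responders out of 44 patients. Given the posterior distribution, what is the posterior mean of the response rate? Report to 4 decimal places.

0.8401

The Beta prior is conjugate to a Binomial/Bernoulli likelihood; the update adds successes to α and failures to β.
Posterior: Beta(α+k, β+n−k) = Beta(6.2+39, 3.6+5) = Beta(45.2, 8.6).
Posterior mean = α/(α+β) = 45.2/53.8 = 0.8401.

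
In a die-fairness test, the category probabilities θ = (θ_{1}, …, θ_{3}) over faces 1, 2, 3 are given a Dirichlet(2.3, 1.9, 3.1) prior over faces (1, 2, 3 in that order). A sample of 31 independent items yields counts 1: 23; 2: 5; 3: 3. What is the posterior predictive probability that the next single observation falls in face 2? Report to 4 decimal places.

0.1802

The Dirichlet prior is conjugate to the Multinomial likelihood: each posterior αⱼ = prior αⱼ + observed count nⱼ.
Posterior concentration: (25.3, 6.9, 6.1), total = 38.3.
P(next = 2 | data) = α_{2}/Σα = 0.1802.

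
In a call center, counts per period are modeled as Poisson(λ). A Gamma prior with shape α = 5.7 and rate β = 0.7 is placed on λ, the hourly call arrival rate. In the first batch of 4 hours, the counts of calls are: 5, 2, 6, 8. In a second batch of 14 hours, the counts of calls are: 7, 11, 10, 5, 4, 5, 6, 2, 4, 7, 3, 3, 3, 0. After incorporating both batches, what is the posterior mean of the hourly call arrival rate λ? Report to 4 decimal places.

5.1711

With a Gamma(shape α, rate β) prior, the Poisson likelihood is conjugate: the posterior is Gamma(α + ΣXᵢ, β + n).
Batch 1: sum of counts S = 21 over n = 4 hours.
After batch 1: Gamma(α+S, β+n) = Gamma(5.7+21, 0.7+4) = Gamma(26.7, 4.7).
Batch 2: sum of counts S = 70 over n = 14 hours.
After batch 2: Gamma(α+S, β+n) = Gamma(26.7+70, 4.7+14) = Gamma(96.7, 18.7).
Posterior mean = α/β = 96.7/18.7 = 5.1711.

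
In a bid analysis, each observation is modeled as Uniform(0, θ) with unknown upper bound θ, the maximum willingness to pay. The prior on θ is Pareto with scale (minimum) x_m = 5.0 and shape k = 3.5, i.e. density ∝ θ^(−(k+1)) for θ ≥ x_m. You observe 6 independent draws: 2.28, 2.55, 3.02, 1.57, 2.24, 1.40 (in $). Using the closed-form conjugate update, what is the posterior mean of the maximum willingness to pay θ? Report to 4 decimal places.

5.5882

A Pareto(scale x_m, shape k) prior on the upper bound θ of Uniform(0, θ) is conjugate: posterior is Pareto(max(x_m, max xᵢ), k + n).
Sample maximum = 3.02; prior scale x_m = 5.0 → posterior scale = max = 5.00.
Posterior shape = 3.5 + 6 = 9.5.
E[θ|data] = k·x_m/(k−1) = 9.5·5.00/8.5 = 5.5882.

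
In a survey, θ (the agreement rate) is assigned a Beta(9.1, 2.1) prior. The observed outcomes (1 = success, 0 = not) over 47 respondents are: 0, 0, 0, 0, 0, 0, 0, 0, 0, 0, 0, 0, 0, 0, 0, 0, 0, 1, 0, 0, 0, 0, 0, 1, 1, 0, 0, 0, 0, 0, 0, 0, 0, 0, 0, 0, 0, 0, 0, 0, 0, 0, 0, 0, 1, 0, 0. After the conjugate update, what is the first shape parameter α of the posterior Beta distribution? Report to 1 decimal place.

13.1

The Beta prior is conjugate to a Binomial/Bernoulli likelihood; the update adds successes to α and failures to β.
Posterior: Beta(α+k, β+n−k) = Beta(9.1+4, 2.1+43) = Beta(13.1, 45.1).
Posterior α = 13.1.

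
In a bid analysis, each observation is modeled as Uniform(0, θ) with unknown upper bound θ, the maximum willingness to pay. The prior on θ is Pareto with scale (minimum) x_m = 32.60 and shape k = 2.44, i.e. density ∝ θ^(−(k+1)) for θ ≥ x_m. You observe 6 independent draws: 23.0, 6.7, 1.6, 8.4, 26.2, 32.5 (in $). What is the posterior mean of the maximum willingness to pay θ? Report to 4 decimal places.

36.9817

A Pareto(scale x_m, shape k) prior on the upper bound θ of Uniform(0, θ) is conjugate: posterior is Pareto(max(x_m, max xᵢ), k + n).
Sample maximum = 32.5; prior scale x_m = 32.60 → posterior scale = max = 32.60.
Posterior shape = 2.44 + 6 = 8.44.
E[θ|data] = k·x_m/(k−1) = 8.44·32.60/7.44 = 36.9817.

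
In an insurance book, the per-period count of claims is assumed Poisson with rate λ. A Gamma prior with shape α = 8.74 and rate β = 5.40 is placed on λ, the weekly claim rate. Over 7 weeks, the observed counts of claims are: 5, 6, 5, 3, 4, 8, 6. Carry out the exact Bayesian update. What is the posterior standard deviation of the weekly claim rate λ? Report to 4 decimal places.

0.5454

With a Gamma(shape α, rate β) prior, the Poisson likelihood is conjugate: the posterior is Gamma(α + ΣXᵢ, β + n).
Sum of counts S = 37 over n = 7 weeks.
Posterior: Gamma(α+S, β+n) = Gamma(8.74+37, 5.40+7) = Gamma(45.74, 12.40).
SD = √α/β = √45.74/12.40 = 0.5454.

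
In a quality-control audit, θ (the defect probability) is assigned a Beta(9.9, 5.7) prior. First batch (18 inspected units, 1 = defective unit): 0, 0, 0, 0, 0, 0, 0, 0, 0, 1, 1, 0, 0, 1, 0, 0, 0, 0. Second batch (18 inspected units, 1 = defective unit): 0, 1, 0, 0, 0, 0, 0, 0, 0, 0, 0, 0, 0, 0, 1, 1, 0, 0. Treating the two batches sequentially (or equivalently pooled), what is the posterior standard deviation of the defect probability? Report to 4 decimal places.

The Beta prior is conjugate to a Binomial/Bernoulli likelihood; the update adds successes to α and failures to β.
After batch 1: Beta(9.9+3, 5.7+15) = Beta(12.9, 20.7).
After batch 2: Beta(12.9+3, 20.7+15) = Beta(15.9, 35.7).
Var = αβ/((α+β)²(α+β+1)) = 15.9·35.7/(51.6²·52.6) = 0.00405303; SD = √0.00405303 = 0.0637.

0.0637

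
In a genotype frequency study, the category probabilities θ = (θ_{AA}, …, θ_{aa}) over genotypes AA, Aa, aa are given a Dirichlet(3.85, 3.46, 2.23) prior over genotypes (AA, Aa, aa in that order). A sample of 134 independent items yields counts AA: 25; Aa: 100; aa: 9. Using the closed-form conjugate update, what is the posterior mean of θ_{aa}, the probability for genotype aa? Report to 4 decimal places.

0.0782

The Dirichlet prior is conjugate to the Multinomial likelihood: each posterior αⱼ = prior αⱼ + observed count nⱼ.
Posterior concentration: (28.85, 103.46, 11.23), total = 143.54.
E[θ_{aa}|data] = α_{aa}/Σα = 11.23/143.54 = 0.0782.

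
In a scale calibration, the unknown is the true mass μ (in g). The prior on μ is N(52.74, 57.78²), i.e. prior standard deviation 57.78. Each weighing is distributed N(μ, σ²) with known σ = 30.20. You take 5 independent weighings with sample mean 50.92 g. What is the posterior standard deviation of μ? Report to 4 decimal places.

For Normal data with known variance σ², a Normal(μ₀, σ₀²) prior on μ is conjugate. Posterior precision = 1/σ₀² + n/σ²; posterior mean is the precision-weighted average of μ₀ and x̄.
σ₀² = 57.78² = 3338.5284, σ² = 30.20² = 912.04; σ² + n·σ₀² = 912.04 + 5·3338.5284 = 17604.682.
Posterior precision = 1/σ₀² + n/σ² = 1/3338.5284 + 5/912.04 = (σ² + n·σ₀²)/(σ₀²σ²) = 17604.682/(3338.5284·912.04); posterior variance σₙ² = σ₀²σ²/(σ² + n·σ₀²) = 3338.5284·912.04/17604.682 = 172.958048.
Posterior SD = √σₙ² = √(3338.5284·912.04/17604.682) = 13.1514.

13.1514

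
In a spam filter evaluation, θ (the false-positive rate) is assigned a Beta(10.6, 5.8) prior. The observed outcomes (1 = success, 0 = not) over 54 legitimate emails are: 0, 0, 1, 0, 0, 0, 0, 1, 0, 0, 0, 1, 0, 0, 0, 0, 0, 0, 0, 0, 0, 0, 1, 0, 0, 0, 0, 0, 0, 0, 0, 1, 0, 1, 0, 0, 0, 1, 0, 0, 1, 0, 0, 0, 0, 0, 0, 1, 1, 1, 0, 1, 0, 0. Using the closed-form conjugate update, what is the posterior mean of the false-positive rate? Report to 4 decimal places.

0.3210

The Beta prior is conjugate to a Binomial/Bernoulli likelihood; the update adds successes to α and failures to β.
Posterior: Beta(α+k, β+n−k) = Beta(10.6+12, 5.8+42) = Beta(22.6, 47.8).
Posterior mean = α/(α+β) = 22.6/70.4 = 0.3210.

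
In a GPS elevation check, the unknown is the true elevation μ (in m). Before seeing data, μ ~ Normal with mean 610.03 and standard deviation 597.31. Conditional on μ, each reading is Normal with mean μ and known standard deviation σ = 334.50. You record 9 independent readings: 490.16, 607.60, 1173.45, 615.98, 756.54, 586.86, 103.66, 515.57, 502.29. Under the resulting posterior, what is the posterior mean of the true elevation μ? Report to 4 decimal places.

For Normal data with known variance σ², a Normal(μ₀, σ₀²) prior on μ is conjugate. Posterior precision = 1/σ₀² + n/σ²; posterior mean is the precision-weighted average of μ₀ and x̄.
Σxᵢ = 490.16 + 607.60 + 1173.45 + 615.98 + 756.54 + 586.86 + 103.66 + 515.57 + 502.29 = 5352.11, so n·x̄ = 5352.11.
σ₀² = 597.31² = 356779.2361, σ² = 334.50² = 111890.25; σ² + n·σ₀² = 111890.25 + 9·356779.2361 = 3322903.3749.
Posterior mean = (μ₀/σ₀² + n·x̄/σ²)/(1/σ₀² + n/σ²) = (σ²·μ₀ + σ₀²·n·x̄)/(σ² + n·σ₀²) = (111890.25·610.03 + 356779.2361·5352.11)/3322903.3749 = 1977778126.530671/3322903.3749 = 595.1958.

595.1958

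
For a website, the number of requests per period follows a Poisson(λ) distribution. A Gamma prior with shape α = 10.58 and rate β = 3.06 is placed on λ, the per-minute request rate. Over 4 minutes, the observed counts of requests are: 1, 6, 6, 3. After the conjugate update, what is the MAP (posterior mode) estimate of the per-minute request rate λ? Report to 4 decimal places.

With a Gamma(shape α, rate β) prior, the Poisson likelihood is conjugate: the posterior is Gamma(α + ΣXᵢ, β + n).
Sum of counts S = 16 over n = 4 minutes.
Posterior: Gamma(α+S, β+n) = Gamma(10.58+16, 3.06+4) = Gamma(26.58, 7.06).
Mode of Gamma(α,β) for α≥1 is (α−1)/β = 25.58/7.06 = 3.6232.

3.6232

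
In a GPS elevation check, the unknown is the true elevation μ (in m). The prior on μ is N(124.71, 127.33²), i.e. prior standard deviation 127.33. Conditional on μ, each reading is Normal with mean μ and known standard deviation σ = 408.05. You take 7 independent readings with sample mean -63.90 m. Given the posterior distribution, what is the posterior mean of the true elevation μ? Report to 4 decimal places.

48.2607

For Normal data with known variance σ², a Normal(μ₀, σ₀²) prior on μ is conjugate. Posterior precision = 1/σ₀² + n/σ²; posterior mean is the precision-weighted average of μ₀ and x̄.
n·x̄ = 7·(-63.90) = -447.3.
σ₀² = 127.33² = 16212.9289, σ² = 408.05² = 166504.8025; σ² + n·σ₀² = 166504.8025 + 7·16212.9289 = 279995.3048.
Posterior mean = (μ₀/σ₀² + n·x̄/σ²)/(1/σ₀² + n/σ²) = (σ²·μ₀ + σ₀²·n·x̄)/(σ² + n·σ₀²) = (166504.8025·124.71 + 16212.9289·(-447.3))/279995.3048 = 13512770.822805/279995.3048 = 48.2607.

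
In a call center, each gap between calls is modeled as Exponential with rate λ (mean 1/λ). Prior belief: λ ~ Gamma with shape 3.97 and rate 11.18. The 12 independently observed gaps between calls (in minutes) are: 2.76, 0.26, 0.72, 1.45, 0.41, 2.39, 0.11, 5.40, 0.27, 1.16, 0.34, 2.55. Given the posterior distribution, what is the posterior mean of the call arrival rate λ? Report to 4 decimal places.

0.5507

With a Gamma(shape α, rate β) prior on the exponential rate λ, the posterior after n observations with total T = Σxᵢ is Gamma(α+n, β+T).
Sum of observations T = 17.82 minutes; n = 12.
Posterior: Gamma(3.97+12, 11.18+17.82) = Gamma(15.97, 29.00).
Posterior mean of λ = α/β = 15.97/29.00 = 0.5507.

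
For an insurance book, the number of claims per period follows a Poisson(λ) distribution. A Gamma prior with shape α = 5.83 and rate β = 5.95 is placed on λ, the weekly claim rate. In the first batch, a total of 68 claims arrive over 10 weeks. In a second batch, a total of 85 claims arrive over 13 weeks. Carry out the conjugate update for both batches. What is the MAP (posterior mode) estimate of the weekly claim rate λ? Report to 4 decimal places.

With a Gamma(shape α, rate β) prior, the Poisson likelihood is conjugate: the posterior is Gamma(α + ΣXᵢ, β + n).
After batch 1: Gamma(α+S, β+n) = Gamma(5.83+68, 5.95+10) = Gamma(73.83, 15.95).
After batch 2: Gamma(α+S, β+n) = Gamma(73.83+85, 15.95+13) = Gamma(158.83, 28.95).
Mode of Gamma(α,β) for α≥1 is (α−1)/β = 157.83/28.95 = 5.4518.

5.4518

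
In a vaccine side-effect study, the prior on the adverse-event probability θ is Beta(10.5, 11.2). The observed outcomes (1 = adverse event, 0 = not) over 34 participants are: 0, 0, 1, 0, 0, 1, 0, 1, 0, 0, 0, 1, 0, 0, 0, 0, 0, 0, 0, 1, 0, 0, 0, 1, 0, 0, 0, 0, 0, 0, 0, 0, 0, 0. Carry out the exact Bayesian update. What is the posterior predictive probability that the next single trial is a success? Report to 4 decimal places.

The Beta prior is conjugate to a Binomial/Bernoulli likelihood; the update adds successes to α and failures to β.
Posterior: Beta(α+k, β+n−k) = Beta(10.5+6, 11.2+28) = Beta(16.5, 39.2).
For a single future Bernoulli trial, P(success | data) = α/(α+β) = 0.2962.

0.2962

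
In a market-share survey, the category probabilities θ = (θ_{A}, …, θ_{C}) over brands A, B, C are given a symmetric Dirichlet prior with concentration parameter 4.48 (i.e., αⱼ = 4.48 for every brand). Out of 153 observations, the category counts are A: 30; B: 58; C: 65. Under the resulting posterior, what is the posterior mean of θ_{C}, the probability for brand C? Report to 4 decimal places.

The Dirichlet prior is conjugate to the Multinomial likelihood: each posterior αⱼ = prior αⱼ + observed count nⱼ.
Posterior concentration: (34.48, 62.48, 69.48), total = 166.44.
E[θ_{C}|data] = α_{C}/Σα = 69.48/166.44 = 0.4174.

0.4174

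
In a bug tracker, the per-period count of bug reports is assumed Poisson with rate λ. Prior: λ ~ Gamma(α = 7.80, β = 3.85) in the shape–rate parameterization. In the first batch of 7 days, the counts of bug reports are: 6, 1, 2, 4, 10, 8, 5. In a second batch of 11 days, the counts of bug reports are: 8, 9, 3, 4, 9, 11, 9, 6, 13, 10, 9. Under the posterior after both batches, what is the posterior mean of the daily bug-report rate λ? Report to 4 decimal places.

6.1693

With a Gamma(shape α, rate β) prior, the Poisson likelihood is conjugate: the posterior is Gamma(α + ΣXᵢ, β + n).
Batch 1: sum of counts S = 36 over n = 7 days.
After batch 1: Gamma(α+S, β+n) = Gamma(7.80+36, 3.85+7) = Gamma(43.80, 10.85).
Batch 2: sum of counts S = 91 over n = 11 days.
After batch 2: Gamma(α+S, β+n) = Gamma(43.80+91, 10.85+11) = Gamma(134.80, 21.85).
Posterior mean = α/β = 134.80/21.85 = 6.1693.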